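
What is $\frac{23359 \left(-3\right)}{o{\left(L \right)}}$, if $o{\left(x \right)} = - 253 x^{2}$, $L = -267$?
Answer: $\frac{23359}{6012039} \approx 0.0038854$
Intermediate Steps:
$\frac{23359 \left(-3\right)}{o{\left(L \right)}} = \frac{23359 \left(-3\right)}{\left(-253\right) \left(-267\right)^{2}} = - \frac{70077}{\left(-253\right) 71289} = - \frac{70077}{-18036117} = \left(-70077\right) \left(- \frac{1}{18036117}\right) = \frac{23359}{6012039}$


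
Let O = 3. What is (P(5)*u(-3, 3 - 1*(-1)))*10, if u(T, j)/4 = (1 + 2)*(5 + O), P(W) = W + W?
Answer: 9600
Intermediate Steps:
P(W) = 2*W
u(T, j) = 96 (u(T, j) = 4*((1 + 2)*(5 + 3)) = 4*(3*8) = 4*24 = 96)
(P(5)*u(-3, 3 - 1*(-1)))*10 = ((2*5)*96)*10 = (10*96)*10 = 960*10 = 9600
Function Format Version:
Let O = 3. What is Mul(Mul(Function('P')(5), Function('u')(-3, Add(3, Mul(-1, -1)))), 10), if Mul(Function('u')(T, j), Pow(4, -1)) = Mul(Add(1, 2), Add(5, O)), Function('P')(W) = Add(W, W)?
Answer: 9600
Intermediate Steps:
Function('P')(W) = Mul(2, W)
Function('u')(T, j) = 96 (Function('u')(T, j) = Mul(4, Mul(Add(1, 2), Add(5, 3))) = Mul(4, Mul(3, 8)) = Mul(4, 24) = 96)
Mul(Mul(Function('P')(5), Function('u')(-3, Add(3, Mul(-1, -1)))), 10) = Mul(Mul(Mul(2, 5), 96), 10) = Mul(Mul(10, 96), 10) = Mul(960, 10) = 9600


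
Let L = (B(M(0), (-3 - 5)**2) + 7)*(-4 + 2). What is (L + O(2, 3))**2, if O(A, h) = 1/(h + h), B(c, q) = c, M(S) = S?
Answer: 6889/36 ≈ 191.36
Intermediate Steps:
O(A, h) = 1/(2*h)
L = -14 (L = (0 + 7)*(-4 + 2) = 7*(-2) = -14)
(L + O(2, 3))**2 = (-14 + (1/2)/3)**2 = (-14 + (1/2)*(1/3))**2 = (-14 + 1/6)**2 = (-83/6)**2 = 6889/36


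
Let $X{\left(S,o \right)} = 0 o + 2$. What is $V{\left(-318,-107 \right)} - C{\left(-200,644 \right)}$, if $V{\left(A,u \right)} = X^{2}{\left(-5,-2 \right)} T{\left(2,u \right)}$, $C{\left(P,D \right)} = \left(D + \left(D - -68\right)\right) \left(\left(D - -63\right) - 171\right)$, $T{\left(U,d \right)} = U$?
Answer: $-726808$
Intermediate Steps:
$X{\left(S,o \right)} = 2$ ($X{\left(S,o \right)} = 0 + 2 = 2$)
$C{\left(P,D \right)} = \left(-108 + D\right) \left(68 + 2 D\right)$ ($C{\left(P,D \right)} = \left(D + \left(D + 68\right)\right) \left(\left(D + 63\right) - 171\right) = \left(D + \left(68 + D\right)\right) \left(\left(63 + D\right) - 171\right) = \left(68 + 2 D\right) \left(-108 + D\right) = \left(-108 + D\right) \left(68 + 2 D\right)$)
$V{\left(A,u \right)} = 8$ ($V{\left(A,u \right)} = 2^{2} \cdot 2 = 4 \cdot 2 = 8$)
$V{\left(-318,-107 \right)} - C{\left(-200,644 \right)} = 8 - \left(-7344 - 95312 + 2 \cdot 644^{2}\right) = 8 - \left(-7344 - 95312 + 2 \cdot 414736\right) = 8 - \left(-7344 - 95312 + 829472\right) = 8 - 726816 = -726808$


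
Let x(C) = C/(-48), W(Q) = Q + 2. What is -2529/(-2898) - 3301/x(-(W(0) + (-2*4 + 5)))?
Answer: 51020537/322 ≈ 1.5845e+5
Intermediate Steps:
W(Q) = 2 + Q
x(C) = -C/48 (x(C) = C*(-1/48) = -C/48)
-2529/(-2898) - 3301/x(-(W(0) + (-2*4 + 5))) = -2529/(-2898) - 3301*48/((2 + 0) + (-2*4 + 5)) = -2529*(-1/2898) - 3301*48/(2 + (-8 + 5)) = 281/322 - 3301*48/(2 - 3) = 281/322 - 3301/((-(-1)*(-1)/48)) = 281/322 - 3301/((-1/48*1)) = 281/322 - 3301/(-1/48) = 281/322 - 3301*(-48) = 281/322 + 158448 = 51020537/322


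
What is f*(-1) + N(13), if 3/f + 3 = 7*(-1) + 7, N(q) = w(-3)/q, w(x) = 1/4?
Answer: 53/52 ≈ 1.0192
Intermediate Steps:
w(x) = ¼
N(q) = 1/(4*q)
f = -1 (f = 3/(-3 + (7*(-1) + 7)) = 3/(-3 + (-7 + 7)) = 3/(-3 + 0) = 3/(-3) = 3*(-⅓) = -1)
f*(-1) + N(13) = -1*(-1) + (¼)/13 = 1 + (¼)*(1/13) = 1 + 1/52 = 53/52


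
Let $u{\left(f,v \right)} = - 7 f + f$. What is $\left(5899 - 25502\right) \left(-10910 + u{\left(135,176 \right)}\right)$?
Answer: $229747160$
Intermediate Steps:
$u{\left(f,v \right)} = - 6 f$
$\left(5899 - 25502\right) \left(-10910 + u{\left(135,176 \right)}\right) = \left(5899 - 25502\right) \left(-10910 - 810\right) = - 19603 \left(-10910 - 810\right) = \left(-19603\right) \left(-11720\right) = 229747160$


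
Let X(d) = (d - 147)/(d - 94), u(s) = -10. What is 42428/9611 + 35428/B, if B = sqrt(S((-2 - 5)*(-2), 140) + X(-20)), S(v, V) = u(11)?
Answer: 42428/9611 - 35428*I*sqrt(110922)/973 ≈ 4.4145 - 12127.0*I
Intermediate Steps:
S(v, V) = -10
X(d) = (-147 + d)/(-94 + d)
B = I*sqrt(110922)/114 (B = sqrt(-10 + (-147 - 20)/(-94 - 20)) = sqrt(-10 - 167/(-114)) = sqrt(-10 - 1/114*(-167)) = sqrt(-10 + 167/114) = sqrt(-973/114) = I*sqrt(110922)/114 ≈ 2.9215*I)
42428/9611 + 35428/B = 42428/9611 + 35428/((I*sqrt(110922)/114)) = 42428*(1/9611) + 35428*(-I*sqrt(110922)/973) = 42428/9611 - 35428*I*sqrt(110922)/973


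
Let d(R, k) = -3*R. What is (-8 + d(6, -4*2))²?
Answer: 676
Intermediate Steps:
(-8 + d(6, -4*2))² = (-8 - 3*6)² = (-8 - 18)² = (-26)² = 676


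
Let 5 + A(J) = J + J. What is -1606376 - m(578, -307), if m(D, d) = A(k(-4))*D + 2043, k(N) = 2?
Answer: -1607841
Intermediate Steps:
A(J) = -5 + 2*J (A(J) = -5 + (J + J) = -5 + 2*J)
m(D, d) = 2043 - D (m(D, d) = (-5 + 2*2)*D + 2043 = (-5 + 4)*D + 2043 = -D + 2043 = 2043 - D)
-1606376 - m(578, -307) = -1606376 - (2043 - 1*578) = -1606376 - (2043 - 578) = -1606376 - 1*1465 = -1606376 - 1465 = -1607841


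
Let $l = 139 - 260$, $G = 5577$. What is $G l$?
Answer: $-674817$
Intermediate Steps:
$l = -121$
$G l = 5577 \left(-121\right) = -674817$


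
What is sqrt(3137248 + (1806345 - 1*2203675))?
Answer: sqrt(2739918) ≈ 1655.3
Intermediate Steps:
sqrt(3137248 + (1806345 - 1*2203675)) = sqrt(3137248 + (1806345 - 2203675)) = sqrt(3137248 - 397330) = sqrt(2739918)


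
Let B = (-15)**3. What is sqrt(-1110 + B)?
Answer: I*sqrt(4485) ≈ 66.97*I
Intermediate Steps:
B = -3375
sqrt(-1110 + B) = sqrt(-1110 - 3375) = sqrt(-4485) = I*sqrt(4485)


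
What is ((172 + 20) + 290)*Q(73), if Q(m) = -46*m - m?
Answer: -1653742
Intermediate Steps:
Q(m) = -47*m
((172 + 20) + 290)*Q(73) = ((172 + 20) + 290)*(-47*73) = (192 + 290)*(-3431) = 482*(-3431) = -1653742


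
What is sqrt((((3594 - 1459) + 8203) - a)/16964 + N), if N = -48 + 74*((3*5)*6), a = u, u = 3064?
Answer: sqrt(475726719322)/8482 ≈ 81.317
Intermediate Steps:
a = 3064
N = 6612 (N = -48 + 74*(15*6) = -48 + 74*90 = -48 + 6660 = 6612)
sqrt((((3594 - 1459) + 8203) - a)/16964 + N) = sqrt((((3594 - 1459) + 8203) - 1*3064)/16964 + 6612) = sqrt(((2135 + 8203) - 3064)*(1/16964) + 6612) = sqrt((10338 - 3064)*(1/16964) + 6612) = sqrt(7274*(1/16964) + 6612) = sqrt(3637/8482 + 6612) = sqrt(56086621/8482) = sqrt(475726719322)/8482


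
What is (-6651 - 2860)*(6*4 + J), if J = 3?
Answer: -256797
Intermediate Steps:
(-6651 - 2860)*(6*4 + J) = (-6651 - 2860)*(6*4 + 3) = -9511*(24 + 3) = -9511*27 = -256797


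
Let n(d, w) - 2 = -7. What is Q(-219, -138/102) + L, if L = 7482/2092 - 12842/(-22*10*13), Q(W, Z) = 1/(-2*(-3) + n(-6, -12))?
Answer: 3390444/373945 ≈ 9.0667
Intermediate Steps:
n(d, w) = -5 (n(d, w) = 2 - 7 = -5)
Q(W, Z) = 1 (Q(W, Z) = 1/(-2*(-3) - 5) = 1/(6 - 5) = 1/1 = 1)
L = 3016499/373945 (L = 7482*(1/2092) - 12842/((-220*13)) = 3741/1046 - 12842/(-2860) = 3741/1046 - 12842*(-1/2860) = 3741/1046 + 6421/1430 = 3016499/373945 ≈ 8.0667)
Q(-219, -138/102) + L = 1 + 3016499/373945 = 3390444/373945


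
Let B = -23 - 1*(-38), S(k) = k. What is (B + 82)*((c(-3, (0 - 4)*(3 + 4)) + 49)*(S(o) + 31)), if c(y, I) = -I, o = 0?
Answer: 231539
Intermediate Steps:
B = 15 (B = -23 + 38 = 15)
(B + 82)*((c(-3, (0 - 4)*(3 + 4)) + 49)*(S(o) + 31)) = (15 + 82)*((-(0 - 4)*(3 + 4) + 49)*(0 + 31)) = 97*((-(-4)*7 + 49)*31) = 97*((-1*(-28) + 49)*31) = 97*((28 + 49)*31) = 97*(77*31) = 97*2387 = 231539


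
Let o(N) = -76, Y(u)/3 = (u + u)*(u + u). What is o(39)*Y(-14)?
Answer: -178752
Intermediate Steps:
Y(u) = 12*u**2 (Y(u) = 3*((u + u)*(u + u)) = 3*((2*u)*(2*u)) = 3*(4*u**2) = 12*u**2)
o(39)*Y(-14) = -912*(-14)**2 = -912*196 = -76*2352 = -178752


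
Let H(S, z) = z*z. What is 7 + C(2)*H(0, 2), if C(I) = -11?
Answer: -37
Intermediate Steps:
H(S, z) = z²
7 + C(2)*H(0, 2) = 7 - 11*2² = 7 - 11*4 = 7 - 44 = -37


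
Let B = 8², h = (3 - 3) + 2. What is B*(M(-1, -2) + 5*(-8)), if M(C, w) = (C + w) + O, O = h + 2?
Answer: -2496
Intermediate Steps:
h = 2 (h = 0 + 2 = 2)
B = 64
O = 4 (O = 2 + 2 = 4)
M(C, w) = 4 + C + w (M(C, w) = (C + w) + 4 = 4 + C + w)
B*(M(-1, -2) + 5*(-8)) = 64*((4 - 1 - 2) + 5*(-8)) = 64*(1 - 40) = 64*(-39) = -2496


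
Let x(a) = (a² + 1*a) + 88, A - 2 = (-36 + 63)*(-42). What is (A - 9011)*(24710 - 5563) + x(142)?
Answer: -194187627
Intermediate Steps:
A = -1132 (A = 2 + (-36 + 63)*(-42) = 2 + 27*(-42) = 2 - 1134 = -1132)
x(a) = 88 + a + a² (x(a) = (a² + a) + 88 = (a + a²) + 88 = 88 + a + a²)
(A - 9011)*(24710 - 5563) + x(142) = (-1132 - 9011)*(24710 - 5563) + (88 + 142 + 142²) = -10143*19147 + (88 + 142 + 20164) = -194208021 + 20394 = -194187627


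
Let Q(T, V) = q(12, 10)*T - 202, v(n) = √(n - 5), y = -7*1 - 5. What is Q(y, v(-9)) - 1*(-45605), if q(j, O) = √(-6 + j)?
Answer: 45403 - 12*√6 ≈ 45374.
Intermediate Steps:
y = -12 (y = -7 - 5 = -12)
v(n) = √(-5 + n)
Q(T, V) = -202 + T*√6 (Q(T, V) = √(-6 + 12)*T - 202 = √6*T - 202 = T*√6 - 202 = -202 + T*√6)
Q(y, v(-9)) - 1*(-45605) = (-202 - 12*√6) - 1*(-45605) = (-202 - 12*√6) + 45605 = 45403 - 12*√6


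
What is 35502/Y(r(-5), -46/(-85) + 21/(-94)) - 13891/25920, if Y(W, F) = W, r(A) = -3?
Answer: -306751171/25920 ≈ -11835.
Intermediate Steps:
35502/Y(r(-5), -46/(-85) + 21/(-94)) - 13891/25920 = 35502/(-3) - 13891/25920 = 35502*(-⅓) - 13891*1/25920 = -11834 - 13891/25920 = -306751171/25920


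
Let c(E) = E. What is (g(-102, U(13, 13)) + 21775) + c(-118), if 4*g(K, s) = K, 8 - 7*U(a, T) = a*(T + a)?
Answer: 43263/2 ≈ 21632.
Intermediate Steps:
U(a, T) = 8/7 - a*(T + a)/7
g(K, s) = K/4
(g(-102, U(13, 13)) + 21775) + c(-118) = ((¼)*(-102) + 21775) - 118 = (-51/2 + 21775) - 118 = 43499/2 - 118 = 43263/2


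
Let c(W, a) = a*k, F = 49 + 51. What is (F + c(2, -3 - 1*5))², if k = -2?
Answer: 13456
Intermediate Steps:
F = 100
c(W, a) = -2*a (c(W, a) = a*(-2) = -2*a)
(F + c(2, -3 - 1*5))² = (100 - 2*(-3 - 1*5))² = (100 - 2*(-3 - 5))² = (100 - 2*(-8))² = (100 + 16)² = 116² = 13456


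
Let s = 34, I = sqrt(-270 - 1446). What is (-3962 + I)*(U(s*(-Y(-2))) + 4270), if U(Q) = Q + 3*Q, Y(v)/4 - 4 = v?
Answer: -12607084 + 6364*I*sqrt(429) ≈ -1.2607e+7 + 1.3181e+5*I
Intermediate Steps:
I = 2*I*sqrt(429) (I = sqrt(-1716) = 2*I*sqrt(429) ≈ 41.425*I)
Y(v) = 16 + 4*v
U(Q) = 4*Q
(-3962 + I)*(U(s*(-Y(-2))) + 4270) = (-3962 + 2*I*sqrt(429))*(4*(34*(-(16 + 4*(-2)))) + 4270) = (-3962 + 2*I*sqrt(429))*(4*(34*(-(16 - 8))) + 4270) = (-3962 + 2*I*sqrt(429))*(4*(34*(-1*8)) + 4270) = (-3962 + 2*I*sqrt(429))*(4*(34*(-8)) + 4270) = (-3962 + 2*I*sqrt(429))*(4*(-272) + 4270) = (-3962 + 2*I*sqrt(429))*(-1088 + 4270) = (-3962 + 2*I*sqrt(429))*3182 = -12607084 + 6364*I*sqrt(429)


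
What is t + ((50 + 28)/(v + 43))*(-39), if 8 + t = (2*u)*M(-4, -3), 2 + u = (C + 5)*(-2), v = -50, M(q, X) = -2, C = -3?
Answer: 3154/7 ≈ 450.57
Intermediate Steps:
u = -6 (u = -2 + (-3 + 5)*(-2) = -2 + 2*(-2) = -2 - 4 = -6)
t = 16 (t = -8 + (2*(-6))*(-2) = -8 - 12*(-2) = -8 + 24 = 16)
t + ((50 + 28)/(v + 43))*(-39) = 16 + ((50 + 28)/(-50 + 43))*(-39) = 16 + (78/(-7))*(-39) = 16 + (78*(-⅐))*(-39) = 16 - 78/7*(-39) = 16 + 3042/7 = 3154/7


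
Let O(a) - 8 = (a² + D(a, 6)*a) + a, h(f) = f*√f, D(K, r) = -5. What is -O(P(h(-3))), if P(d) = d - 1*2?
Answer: 7 - 24*I*√3 ≈ 7.0 - 41.569*I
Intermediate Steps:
h(f) = f^(3/2)
P(d) = -2 + d (P(d) = d - 2 = -2 + d)
O(a) = 8 + a² - 4*a (O(a) = 8 + ((a² - 5*a) + a) = 8 + (a² - 4*a) = 8 + a² - 4*a)
-O(P(h(-3))) = -(8 + (-2 + (-3)^(3/2))² - 4*(-2 + (-3)^(3/2))) = -(8 + (-2 - 3*I*√3)² - 4*(-2 - 3*I*√3)) = -(8 + (-2 - 3*I*√3)² + (8 + 12*I*√3)) = -(16 + (-2 - 3*I*√3)² + 12*I*√3) = -16 - (-2 - 3*I*√3)² - 12*I*√3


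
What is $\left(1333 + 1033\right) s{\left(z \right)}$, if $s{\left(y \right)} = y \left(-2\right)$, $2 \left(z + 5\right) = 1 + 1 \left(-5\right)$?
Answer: $33124$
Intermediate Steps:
$z = -7$ ($z = -5 + \frac{1 + 1 \left(-5\right)}{2} = -5 + \frac{1 - 5}{2} = -5 + \frac{1}{2} \left(-4\right) = -5 - 2 = -7$)
$s{\left(y \right)} = - 2 y$
$\left(1333 + 1033\right) s{\left(z \right)} = \left(1333 + 1033\right) \left(\left(-2\right) \left(-7\right)\right) = 2366 \cdot 14 = 33124$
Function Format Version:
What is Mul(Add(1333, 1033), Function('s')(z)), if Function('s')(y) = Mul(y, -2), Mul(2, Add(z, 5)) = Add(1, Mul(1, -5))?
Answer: 33124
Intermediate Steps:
z = -7 (z = Add(-5, Mul(Rational(1, 2), Add(1, Mul(1, -5)))) = Add(-5, Mul(Rational(1, 2), Add(1, -5))) = Add(-5, Mul(Rational(1, 2), -4)) = Add(-5, -2) = -7)
Function('s')(y) = Mul(-2, y)
Mul(Add(1333, 1033), Function('s')(z)) = Mul(Add(1333, 1033), Mul(-2, -7)) = Mul(2366, 14) = 33124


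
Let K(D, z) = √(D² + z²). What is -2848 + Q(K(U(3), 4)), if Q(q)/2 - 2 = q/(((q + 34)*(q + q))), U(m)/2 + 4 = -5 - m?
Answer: -801991/282 - √37/141 ≈ -2844.0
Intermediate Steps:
U(m) = -18 - 2*m (U(m) = -8 + 2*(-5 - m) = -8 + (-10 - 2*m) = -18 - 2*m)
Q(q) = 4 + 1/(34 + q) (Q(q) = 4 + 2*(q/(((q + 34)*(q + q)))) = 4 + 2*(q/(((34 + q)*(2*q)))) = 4 + 2*(q/((2*q*(34 + q)))) = 4 + 2*(q*(1/(2*q*(34 + q)))) = 4 + 2*(1/(2*(34 + q))) = 4 + 1/(34 + q))
-2848 + Q(K(U(3), 4)) = -2848 + (137 + 4*√((-18 - 2*3)² + 4²))/(34 + √((-18 - 2*3)² + 4²)) = -2848 + (137 + 4*√((-18 - 6)² + 16))/(34 + √((-18 - 6)² + 16)) = -2848 + (137 + 4*√((-24)² + 16))/(34 + √((-24)² + 16)) = -2848 + (137 + 4*√(576 + 16))/(34 + √(576 + 16)) = -2848 + (137 + 4*√592)/(34 + √592) = -2848 + (137 + 4*(4*√37))/(34 + 4*√37) = -2848 + (137 + 16*√37)/(34 + 4*√37)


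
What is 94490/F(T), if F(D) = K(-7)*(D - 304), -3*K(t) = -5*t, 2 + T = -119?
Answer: 56694/2975 ≈ 19.057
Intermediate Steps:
T = -121 (T = -2 - 119 = -121)
K(t) = 5*t/3 (K(t) = -(-5)*t/3 = 5*t/3)
F(D) = 10640/3 - 35*D/3 (F(D) = ((5/3)*(-7))*(D - 304) = -35*(-304 + D)/3 = 10640/3 - 35*D/3)
94490/F(T) = 94490/(10640/3 - 35/3*(-121)) = 94490/(10640/3 + 4235/3) = 94490/(14875/3) = 94490*(3/14875) = 56694/2975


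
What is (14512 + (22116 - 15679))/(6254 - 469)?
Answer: 20949/5785 ≈ 3.6213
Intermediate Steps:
(14512 + (22116 - 15679))/(6254 - 469) = (14512 + 6437)/5785 = 20949*(1/5785) = 20949/5785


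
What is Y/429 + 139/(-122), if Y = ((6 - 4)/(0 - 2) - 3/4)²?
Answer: -474059/418704 ≈ -1.1322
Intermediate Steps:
Y = 49/16 (Y = (2/(-2) - 3*¼)² = (2*(-½) - ¾)² = (-1 - ¾)² = (-7/4)² = 49/16 ≈ 3.0625)
Y/429 + 139/(-122) = (49/16)/429 + 139/(-122) = (49/16)*(1/429) + 139*(-1/122) = 49/6864 - 139/122 = -474059/418704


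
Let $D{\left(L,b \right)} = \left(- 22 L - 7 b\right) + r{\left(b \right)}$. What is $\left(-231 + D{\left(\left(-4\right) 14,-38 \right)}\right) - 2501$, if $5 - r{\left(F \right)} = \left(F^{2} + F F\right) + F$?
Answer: $-4079$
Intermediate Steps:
$r{\left(F \right)} = 5 - F - 2 F^{2}$ ($r{\left(F \right)} = 5 - \left(\left(F^{2} + F F\right) + F\right) = 5 - \left(\left(F^{2} + F^{2}\right) + F\right) = 5 - \left(2 F^{2} + F\right) = 5 - \left(F + 2 F^{2}\right) = 5 - F - 2 F^{2}$)
$D{\left(L,b \right)} = 5 - 22 L - 8 b - 2 b^{2}$ ($D{\left(L,b \right)} = \left(- 22 L - 7 b\right) - \left(-5 + b + 2 b^{2}\right) = 5 - 22 L - 8 b - 2 b^{2}$)
$\left(-231 + D{\left(\left(-4\right) 14,-38 \right)}\right) - 2501 = \left(-231 - \left(-309 + 2888 + 22 \left(-4\right) 14\right)\right) - 2501 = \left(-231 + \left(5 - -1232 + 304 - 2888\right)\right) - 2501 = \left(-231 + \left(5 + 1232 + 304 - 2888\right)\right) - 2501 = \left(-231 - 1347\right) - 2501 = -1578 - 2501 = -4079$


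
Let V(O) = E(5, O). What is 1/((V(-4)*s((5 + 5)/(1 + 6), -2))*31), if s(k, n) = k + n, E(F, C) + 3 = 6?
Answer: -7/372 ≈ -0.018817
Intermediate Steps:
E(F, C) = 3 (E(F, C) = -3 + 6 = 3)
V(O) = 3
1/((V(-4)*s((5 + 5)/(1 + 6), -2))*31) = 1/((3*((5 + 5)/(1 + 6) - 2))*31) = 1/((3*(10/7 - 2))*31) = 1/((3*(-4/7))*31) = 1/(-12/7*31) = 1/(-372/7) = -7/372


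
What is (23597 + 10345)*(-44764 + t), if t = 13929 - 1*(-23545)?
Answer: -247437180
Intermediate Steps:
t = 37474 (t = 13929 + 23545 = 37474)
(23597 + 10345)*(-44764 + t) = (23597 + 10345)*(-44764 + 37474) = 33942*(-7290) = -247437180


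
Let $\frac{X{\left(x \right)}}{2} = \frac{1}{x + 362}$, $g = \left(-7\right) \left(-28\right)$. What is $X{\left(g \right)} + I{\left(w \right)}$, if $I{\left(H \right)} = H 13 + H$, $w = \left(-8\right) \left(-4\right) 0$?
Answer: $\frac{1}{279} \approx 0.0035842$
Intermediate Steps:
$g = 196$
$w = 0$ ($w = 32 \cdot 0 = 0$)
$X{\left(x \right)} = \frac{2}{362 + x}$ ($X{\left(x \right)} = \frac{2}{x + 362} = \frac{2}{362 + x}$)
$I{\left(H \right)} = 14 H$ ($I{\left(H \right)} = 13 H + H = 14 H$)
$X{\left(g \right)} + I{\left(w \right)} = \frac{2}{362 + 196} + 14 \cdot 0 = \frac{2}{558} + 0 = 2 \cdot \frac{1}{558} + 0 = \frac{1}{279} + 0 = \frac{1}{279}$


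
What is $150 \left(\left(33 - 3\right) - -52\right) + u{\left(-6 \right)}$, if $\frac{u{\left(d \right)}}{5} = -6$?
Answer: $12270$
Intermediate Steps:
$u{\left(d \right)} = -30$ ($u{\left(d \right)} = 5 \left(-6\right) = -30$)
$150 \left(\left(33 - 3\right) - -52\right) + u{\left(-6 \right)} = 150 \left(\left(33 - 3\right) - -52\right) - 30 = 150 \left(30 + 52\right) - 30 = 150 \cdot 82 - 30 = 12300 - 30 = 12270$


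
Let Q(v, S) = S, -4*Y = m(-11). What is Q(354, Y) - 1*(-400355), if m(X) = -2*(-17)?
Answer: 800693/2 ≈ 4.0035e+5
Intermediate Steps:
m(X) = 34
Y = -17/2 (Y = -¼*34 = -17/2 ≈ -8.5000)
Q(354, Y) - 1*(-400355) = -17/2 - 1*(-400355) = -17/2 + 400355 = 800693/2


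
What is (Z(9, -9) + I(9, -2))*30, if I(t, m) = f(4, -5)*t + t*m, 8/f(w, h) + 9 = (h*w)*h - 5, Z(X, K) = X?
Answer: -10530/43 ≈ -244.88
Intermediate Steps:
f(w, h) = 8/(-14 + w*h²) (f(w, h) = 8/(-9 + ((h*w)*h - 5)) = 8/(-9 + (w*h² - 5)) = 8/(-9 + (-5 + w*h²)) = 8/(-14 + w*h²))
I(t, m) = 4*t/43 + m*t (I(t, m) = (8/(-14 + 4*(-5)²))*t + t*m = (8/(-14 + 4*25))*t + m*t = (8/(-14 + 100))*t + m*t = (8/86)*t + m*t = (8*(1/86))*t + m*t = 4*t/43 + m*t)
(Z(9, -9) + I(9, -2))*30 = (9 + (1/43)*9*(4 + 43*(-2)))*30 = (9 + (1/43)*9*(4 - 86))*30 = (9 + (1/43)*9*(-82))*30 = (9 - 738/43)*30 = -351/43*30 = -10530/43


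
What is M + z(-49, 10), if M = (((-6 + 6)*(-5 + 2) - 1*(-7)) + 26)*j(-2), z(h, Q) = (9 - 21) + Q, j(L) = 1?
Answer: 31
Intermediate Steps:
z(h, Q) = -12 + Q
M = 33 (M = (((-6 + 6)*(-5 + 2) - 1*(-7)) + 26)*1 = ((0*(-3) + 7) + 26)*1 = ((0 + 7) + 26)*1 = (7 + 26)*1 = 33*1 = 33)
M + z(-49, 10) = 33 + (-12 + 10) = 33 - 2 = 31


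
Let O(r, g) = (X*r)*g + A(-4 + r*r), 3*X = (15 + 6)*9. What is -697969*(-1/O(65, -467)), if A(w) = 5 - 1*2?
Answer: -697969/1912362 ≈ -0.36498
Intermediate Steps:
X = 63 (X = ((15 + 6)*9)/3 = (21*9)/3 = (⅓)*189 = 63)
A(w) = 3 (A(w) = 5 - 2 = 3)
O(r, g) = 3 + 63*g*r (O(r, g) = (63*r)*g + 3 = 63*g*r + 3 = 3 + 63*g*r)
-697969*(-1/O(65, -467)) = -697969*(-1/(3 + 63*(-467)*65)) = -697969*(-1/(3 - 1912365)) = -697969/((-1*(-1912362))) = -697969/1912362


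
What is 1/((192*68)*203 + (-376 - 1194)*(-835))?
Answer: 1/3961318 ≈ 2.5244e-7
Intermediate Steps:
1/((192*68)*203 + (-376 - 1194)*(-835)) = 1/(13056*203 - 1570*(-835)) = 1/(2650368 + 1310950) = 1/3961318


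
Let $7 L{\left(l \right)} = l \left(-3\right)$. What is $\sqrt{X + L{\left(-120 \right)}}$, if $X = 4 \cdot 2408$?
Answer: $\frac{2 \sqrt{118622}}{7} \approx 98.404$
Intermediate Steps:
$L{\left(l \right)} = - \frac{3 l}{7}$ ($L{\left(l \right)} = \frac{l \left(-3\right)}{7} = \frac{\left(-3\right) l}{7} = - \frac{3 l}{7}$)
$X = 9632$
$\sqrt{X + L{\left(-120 \right)}} = \sqrt{9632 - - \frac{360}{7}} = \sqrt{9632 + \frac{360}{7}} = \sqrt{\frac{67784}{7}} = \frac{2 \sqrt{118622}}{7}$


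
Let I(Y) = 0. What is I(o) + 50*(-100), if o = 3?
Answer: -5000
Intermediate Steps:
I(o) + 50*(-100) = 0 + 50*(-100) = 0 - 5000 = -5000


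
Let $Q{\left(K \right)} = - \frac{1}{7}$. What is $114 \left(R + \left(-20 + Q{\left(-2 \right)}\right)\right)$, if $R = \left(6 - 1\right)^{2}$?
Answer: $\frac{3876}{7} \approx 553.71$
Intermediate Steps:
$Q{\left(K \right)} = - \frac{1}{7}$ ($Q{\left(K \right)} = \left(-1\right) \frac{1}{7} = - \frac{1}{7}$)
$R = 25$ ($R = 5^{2} = 25$)
$114 \left(R + \left(-20 + Q{\left(-2 \right)}\right)\right) = 114 \left(25 - \frac{141}{7}\right) = 114 \cdot \frac{34}{7} = \frac{3876}{7}$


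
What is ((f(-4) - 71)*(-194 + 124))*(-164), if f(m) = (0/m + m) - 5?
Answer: -918400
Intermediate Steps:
f(m) = -5 + m (f(m) = (0 + m) - 5 = m - 5 = -5 + m)
((f(-4) - 71)*(-194 + 124))*(-164) = (((-5 - 4) - 71)*(-194 + 124))*(-164) = ((-9 - 71)*(-70))*(-164) = -80*(-70)*(-164) = 5600*(-164) = -918400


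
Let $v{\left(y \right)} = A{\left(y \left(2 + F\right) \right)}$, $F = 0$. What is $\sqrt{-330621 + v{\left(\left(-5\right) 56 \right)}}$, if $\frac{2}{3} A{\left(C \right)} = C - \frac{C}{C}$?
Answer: $\frac{5 i \sqrt{53034}}{2} \approx 575.73 i$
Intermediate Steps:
$A{\left(C \right)} = - \frac{3}{2} + \frac{3 C}{2}$ ($A{\left(C \right)} = \frac{3 \left(C - \frac{C}{C}\right)}{2} = \frac{3 \left(C - 1\right)}{2} = \frac{3 \left(-1 + C\right)}{2} = - \frac{3}{2} + \frac{3 C}{2}$)
$v{\left(y \right)} = - \frac{3}{2} + 3 y$ ($v{\left(y \right)} = - \frac{3}{2} + \frac{3 y \left(2 + 0\right)}{2} = - \frac{3}{2} + \frac{3 y 2}{2} = - \frac{3}{2} + \frac{3 \cdot 2 y}{2} = - \frac{3}{2} + 3 y$)
$\sqrt{-330621 + v{\left(\left(-5\right) 56 \right)}} = \sqrt{-330621 + \left(- \frac{3}{2} + 3 \left(\left(-5\right) 56\right)\right)} = \sqrt{-330621 + \left(- \frac{3}{2} + 3 \left(-280\right)\right)} = \sqrt{-330621 - \frac{1683}{2}} = \sqrt{- \frac{662925}{2}} = \frac{5 i \sqrt{53034}}{2}$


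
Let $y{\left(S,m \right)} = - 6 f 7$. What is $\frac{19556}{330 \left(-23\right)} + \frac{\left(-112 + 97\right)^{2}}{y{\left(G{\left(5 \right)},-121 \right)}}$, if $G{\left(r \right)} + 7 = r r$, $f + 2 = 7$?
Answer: $- \frac{193817}{53130} \approx -3.648$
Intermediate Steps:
$f = 5$ ($f = -2 + 7 = 5$)
$G{\left(r \right)} = -7 + r^{2}$ ($G{\left(r \right)} = -7 + r r = -7 + r^{2}$)
$y{\left(S,m \right)} = -210$ ($y{\left(S,m \right)} = \left(-6\right) 5 \cdot 7 = \left(-30\right) 7 = -210$)
$\frac{19556}{330 \left(-23\right)} + \frac{\left(-112 + 97\right)^{2}}{y{\left(G{\left(5 \right)},-121 \right)}} = \frac{19556}{330 \left(-23\right)} + \frac{\left(-112 + 97\right)^{2}}{-210} = \frac{19556}{-7590} + \left(-15\right)^{2} \left(- \frac{1}{210}\right) = 19556 \left(- \frac{1}{7590}\right) + 225 \left(- \frac{1}{210}\right) = - \frac{9778}{3795} - \frac{15}{14} = - \frac{193817}{53130}$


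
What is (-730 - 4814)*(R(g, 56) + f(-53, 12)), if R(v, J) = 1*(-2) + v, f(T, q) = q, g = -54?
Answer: 243936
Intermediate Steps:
R(v, J) = -2 + v
(-730 - 4814)*(R(g, 56) + f(-53, 12)) = (-730 - 4814)*((-2 - 54) + 12) = -5544*(-56 + 12) = -5544*(-44) = 243936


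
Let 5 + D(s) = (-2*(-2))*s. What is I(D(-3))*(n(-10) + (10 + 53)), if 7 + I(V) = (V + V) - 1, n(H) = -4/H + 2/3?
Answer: -13454/5 ≈ -2690.8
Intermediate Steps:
D(s) = -5 + 4*s (D(s) = -5 + (-2*(-2))*s = -5 + 4*s)
n(H) = 2/3 - 4/H (n(H) = -4/H + 2*(1/3) = -4/H + 2/3 = 2/3 - 4/H)
I(V) = -8 + 2*V (I(V) = -7 + ((V + V) - 1) = -7 + (2*V - 1) = -7 + (-1 + 2*V) = -8 + 2*V)
I(D(-3))*(n(-10) + (10 + 53)) = (-8 + 2*(-5 + 4*(-3)))*((2/3 - 4/(-10)) + (10 + 53)) = (-8 + 2*(-5 - 12))*((2/3 - 4*(-1/10)) + 63) = (-8 + 2*(-17))*((2/3 + 2/5) + 63) = (-8 - 34)*(16/15 + 63) = -42*961/15 = -13454/5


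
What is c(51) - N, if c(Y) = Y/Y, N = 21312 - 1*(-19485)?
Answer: -40796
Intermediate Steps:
N = 40797 (N = 21312 + 19485 = 40797)
c(Y) = 1
c(51) - N = 1 - 1*40797 = 1 - 40797 = -40796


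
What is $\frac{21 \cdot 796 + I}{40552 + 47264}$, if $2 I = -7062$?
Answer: $\frac{4395}{29272} \approx 0.15014$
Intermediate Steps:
$I = -3531$ ($I = \frac{1}{2} \left(-7062\right) = -3531$)
$\frac{21 \cdot 796 + I}{40552 + 47264} = \frac{21 \cdot 796 - 3531}{40552 + 47264} = \frac{16716 - 3531}{87816} = 13185 \cdot \frac{1}{87816} = \frac{4395}{29272}$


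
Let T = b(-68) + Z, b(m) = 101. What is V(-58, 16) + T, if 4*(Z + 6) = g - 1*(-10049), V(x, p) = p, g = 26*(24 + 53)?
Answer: 12495/4 ≈ 3123.8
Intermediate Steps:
g = 2002 (g = 26*77 = 2002)
Z = 12027/4 (Z = -6 + (2002 - 1*(-10049))/4 = -6 + (2002 + 10049)/4 = -6 + (1/4)*12051 = -6 + 12051/4 = 12027/4 ≈ 3006.8)
T = 12431/4 (T = 101 + 12027/4 = 12431/4 ≈ 3107.8)
V(-58, 16) + T = 16 + 12431/4 = 12495/4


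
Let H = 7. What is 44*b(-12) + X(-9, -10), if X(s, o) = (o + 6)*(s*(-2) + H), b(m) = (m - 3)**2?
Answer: 9800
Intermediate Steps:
b(m) = (-3 + m)**2
X(s, o) = (6 + o)*(7 - 2*s) (X(s, o) = (o + 6)*(s*(-2) + 7) = (6 + o)*(-2*s + 7) = (6 + o)*(7 - 2*s))
44*b(-12) + X(-9, -10) = 44*(-3 - 12)**2 + (42 - 12*(-9) + 7*(-10) - 2*(-10)*(-9)) = 44*(-15)**2 + (42 + 108 - 70 - 180) = 44*225 - 100 = 9900 - 100 = 9800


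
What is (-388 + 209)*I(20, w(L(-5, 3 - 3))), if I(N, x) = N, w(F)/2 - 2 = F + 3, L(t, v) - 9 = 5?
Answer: -3580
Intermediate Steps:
L(t, v) = 14 (L(t, v) = 9 + 5 = 14)
w(F) = 10 + 2*F (w(F) = 4 + 2*(F + 3) = 4 + 2*(3 + F) = 4 + (6 + 2*F) = 10 + 2*F)
(-388 + 209)*I(20, w(L(-5, 3 - 3))) = (-388 + 209)*20 = -179*20 = -3580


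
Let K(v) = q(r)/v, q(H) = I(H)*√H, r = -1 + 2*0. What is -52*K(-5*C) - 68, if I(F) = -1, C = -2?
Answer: -68 + 26*I/5 ≈ -68.0 + 5.2*I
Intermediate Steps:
r = -1 (r = -1 + 0 = -1)
q(H) = -√H
K(v) = -I/v (K(v) = (-√(-1))/v = (-I)/v = -I/v)
-52*K(-5*C) - 68 = -(-52)*I/((-5*(-2))) - 68 = -(-52)*I/10 - 68 = -(-26)*I/5 - 68 = 26*I/5 - 68 = -68 + 26*I/5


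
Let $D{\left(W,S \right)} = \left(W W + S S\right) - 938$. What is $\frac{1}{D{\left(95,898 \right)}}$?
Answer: $\frac{1}{814491} \approx 1.2278 \cdot 10^{-6}$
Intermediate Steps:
$D{\left(W,S \right)} = -938 + S^{2} + W^{2}$ ($D{\left(W,S \right)} = \left(W^{2} + S^{2}\right) - 938 = \left(S^{2} + W^{2}\right) - 938 = -938 + S^{2} + W^{2}$)
$\frac{1}{D{\left(95,898 \right)}} = \frac{1}{-938 + 898^{2} + 95^{2}} = \frac{1}{-938 + 806404 + 9025} = \frac{1}{814491}$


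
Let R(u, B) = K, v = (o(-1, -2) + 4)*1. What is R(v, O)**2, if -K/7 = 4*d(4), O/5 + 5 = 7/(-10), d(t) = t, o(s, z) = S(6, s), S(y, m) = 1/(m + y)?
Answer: 12544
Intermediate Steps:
o(s, z) = 1/(6 + s) (o(s, z) = 1/(s + 6) = 1/(6 + s))
O = -57/2 (O = -25 + 5*(7/(-10)) = -25 + 5*(7*(-1/10)) = -25 + 5*(-7/10) = -25 - 7/2 = -57/2 ≈ -28.500)
v = 21/5 (v = (1/(6 - 1) + 4)*1 = (1/5 + 4)*1 = (21/5)*1 = 21/5 ≈ 4.2000)
K = -112 (K = -28*4 = -7*16 = -112)
R(u, B) = -112
R(v, O)**2 = (-112)**2 = 12544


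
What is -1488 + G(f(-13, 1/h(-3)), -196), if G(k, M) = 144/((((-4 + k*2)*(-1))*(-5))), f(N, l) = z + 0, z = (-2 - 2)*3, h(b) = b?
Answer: -52116/35 ≈ -1489.0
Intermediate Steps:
z = -12 (z = -4*3 = -12)
f(N, l) = -12 (f(N, l) = -12 + 0 = -12)
G(k, M) = 144/(-20 + 10*k) (G(k, M) = 144/((((-4 + 2*k)*(-1))*(-5))) = 144/(((4 - 2*k)*(-5))) = 144/(-20 + 10*k))
-1488 + G(f(-13, 1/h(-3)), -196) = -1488 + 72/(5*(-2 - 12)) = -1488 + (72/5)/(-14) = -1488 + (72/5)*(-1/14) = -1488 - 36/35 = -52116/35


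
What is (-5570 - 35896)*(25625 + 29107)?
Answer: -2269517112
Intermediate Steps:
(-5570 - 35896)*(25625 + 29107) = -41466*54732 = -2269517112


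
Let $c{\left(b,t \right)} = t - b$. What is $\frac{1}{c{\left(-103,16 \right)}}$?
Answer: $\frac{1}{119} \approx 0.0084034$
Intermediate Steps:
$\frac{1}{c{\left(-103,16 \right)}} = \frac{1}{16 - -103} = \frac{1}{16 + 103} = \frac{1}{119}$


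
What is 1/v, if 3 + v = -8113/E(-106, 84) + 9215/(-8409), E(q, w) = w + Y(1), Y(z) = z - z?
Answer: -11212/1128815 ≈ -0.0099325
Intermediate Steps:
Y(z) = 0
E(q, w) = w (E(q, w) = w + 0 = w)
v = -1128815/11212 (v = -3 + (-8113/84 + 9215/(-8409)) = -3 + (-8113*1/84 + 9215*(-1/8409)) = -3 + (-1159/12 - 9215/8409) = -3 - 1095179/11212 = -1128815/11212 ≈ -100.68)
1/v = 1/(-1128815/11212) = -11212/1128815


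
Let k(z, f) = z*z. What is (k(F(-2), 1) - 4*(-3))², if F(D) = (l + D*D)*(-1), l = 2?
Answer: 2304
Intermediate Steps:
F(D) = -2 - D² (F(D) = (2 + D*D)*(-1) = (2 + D²)*(-1) = -2 - D²)
k(z, f) = z²
(k(F(-2), 1) - 4*(-3))² = ((-2 - 1*(-2)²)² - 4*(-3))² = ((-2 - 1*4)² + 12)² = ((-2 - 4)² + 12)² = ((-6)² + 12)² = (36 + 12)² = 48² = 2304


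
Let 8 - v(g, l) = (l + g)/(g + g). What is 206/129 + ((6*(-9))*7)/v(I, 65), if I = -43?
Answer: -2023636/45795 ≈ -44.189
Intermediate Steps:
v(g, l) = 8 - (g + l)/(2*g) (v(g, l) = 8 - (l + g)/(g + g) = 8 - (g + l)/(2*g))
206/129 + ((6*(-9))*7)/v(I, 65) = 206/129 + ((6*(-9))*7)/(((1/2)*(-1*65 + 15*(-43))/(-43))) = 206*(1/129) + (-54*7)/(((1/2)*(-1/43)*(-65 - 645))) = 206/129 - 378/((1/2)*(-1/43)*(-710)) = 206/129 - 378/355/43 = 206/129 - 378*43/355 = 206/129 - 16254/355 = -2023636/45795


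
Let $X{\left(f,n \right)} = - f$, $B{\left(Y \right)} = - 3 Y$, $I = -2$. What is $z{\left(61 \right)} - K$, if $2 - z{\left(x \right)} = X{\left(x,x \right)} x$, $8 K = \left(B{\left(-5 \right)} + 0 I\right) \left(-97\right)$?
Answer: $\frac{31239}{8} \approx 3904.9$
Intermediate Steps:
$K = - \frac{1455}{8}$ ($K = \frac{\left(\left(-3\right) \left(-5\right) + 0 \left(-2\right)\right) \left(-97\right)}{8} = \frac{\left(15 + 0\right) \left(-97\right)}{8} = \frac{15 \left(-97\right)}{8} = \frac{1}{8} \left(-1455\right) = - \frac{1455}{8} \approx -181.88$)
$z{\left(x \right)} = 2 + x^{2}$ ($z{\left(x \right)} = 2 - - x x = 2 - - x^{2} = 2 + x^{2}$)
$z{\left(61 \right)} - K = \left(2 + 61^{2}\right) - - \frac{1455}{8} = \left(2 + 3721\right) + \frac{1455}{8} = 3723 + \frac{1455}{8} = \frac{31239}{8}$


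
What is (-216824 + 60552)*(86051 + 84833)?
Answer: -26704384448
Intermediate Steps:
(-216824 + 60552)*(86051 + 84833) = -156272*170884 = -26704384448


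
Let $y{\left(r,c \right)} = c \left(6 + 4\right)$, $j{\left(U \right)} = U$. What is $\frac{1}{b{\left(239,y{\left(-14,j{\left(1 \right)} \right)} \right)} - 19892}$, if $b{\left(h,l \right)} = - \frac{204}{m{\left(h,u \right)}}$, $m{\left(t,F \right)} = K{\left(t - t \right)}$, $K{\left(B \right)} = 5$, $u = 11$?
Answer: $- \frac{5}{99664} \approx -5.0169 \cdot 10^{-5}$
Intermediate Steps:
$y{\left(r,c \right)} = 10 c$ ($y{\left(r,c \right)} = c 10 = 10 c$)
$m{\left(t,F \right)} = 5$
$b{\left(h,l \right)} = - \frac{204}{5}$
$\frac{1}{b{\left(239,y{\left(-14,j{\left(1 \right)} \right)} \right)} - 19892} = \frac{1}{- \frac{204}{5} - 19892} = \frac{1}{- \frac{99664}{5}} = - \frac{5}{99664}$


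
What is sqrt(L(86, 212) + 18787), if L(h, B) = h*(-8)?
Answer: 3*sqrt(2011) ≈ 134.53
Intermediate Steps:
L(h, B) = -8*h
sqrt(L(86, 212) + 18787) = sqrt(-8*86 + 18787) = sqrt(-688 + 18787) = sqrt(18099) = 3*sqrt(2011)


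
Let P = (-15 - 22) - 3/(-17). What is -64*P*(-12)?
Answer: -480768/17 ≈ -28280.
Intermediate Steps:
P = -626/17 (P = -37 - 3*(-1/17) = -37 + 3/17 = -626/17 ≈ -36.824)
-64*P*(-12) = -64*(-626/17)*(-12) = (40064/17)*(-12) = -480768/17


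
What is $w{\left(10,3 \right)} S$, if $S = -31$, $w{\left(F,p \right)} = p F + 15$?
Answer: $-1395$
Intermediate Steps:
$w{\left(F,p \right)} = 15 + F p$ ($w{\left(F,p \right)} = F p + 15 = 15 + F p$)
$w{\left(10,3 \right)} S = \left(15 + 10 \cdot 3\right) \left(-31\right) = \left(15 + 30\right) \left(-31\right) = 45 \left(-31\right) = -1395$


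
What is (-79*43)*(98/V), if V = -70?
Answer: 23779/5 ≈ 4755.8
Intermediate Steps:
(-79*43)*(98/V) = (-79*43)*(98/(-70)) = -332906*(-1)/70 = -3397*(-7/5) = 23779/5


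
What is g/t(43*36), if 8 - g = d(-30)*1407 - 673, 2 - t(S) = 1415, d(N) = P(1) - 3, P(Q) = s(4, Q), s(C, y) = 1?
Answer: -1165/471 ≈ -2.4735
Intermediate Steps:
P(Q) = 1
d(N) = -2 (d(N) = 1 - 3 = -2)
t(S) = -1413 (t(S) = 2 - 1*1415 = 2 - 1415 = -1413)
g = 3495 (g = 8 - (-2*1407 - 673) = 8 - (-2814 - 673) = 8 - 1*(-3487) = 8 + 3487 = 3495)
g/t(43*36) = 3495/(-1413) = 3495*(-1/1413) = -1165/471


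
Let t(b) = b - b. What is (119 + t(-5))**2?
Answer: 14161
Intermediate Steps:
t(b) = 0
(119 + t(-5))**2 = (119 + 0)**2 = 119**2 = 14161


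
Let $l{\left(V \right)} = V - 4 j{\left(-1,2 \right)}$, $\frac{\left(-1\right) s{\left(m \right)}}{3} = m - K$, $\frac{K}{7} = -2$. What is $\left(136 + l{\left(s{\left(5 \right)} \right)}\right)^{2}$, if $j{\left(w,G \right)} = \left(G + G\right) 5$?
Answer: $1$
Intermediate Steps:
$K = -14$ ($K = 7 \left(-2\right) = -14$)
$j{\left(w,G \right)} = 10 G$ ($j{\left(w,G \right)} = 2 G 5 = 10 G$)
$s{\left(m \right)} = -42 - 3 m$ ($s{\left(m \right)} = - 3 \left(m - -14\right) = - 3 \left(m + 14\right) = - 3 \left(14 + m\right) = -42 - 3 m$)
$l{\left(V \right)} = -80 + V$ ($l{\left(V \right)} = V - 4 \cdot 10 \cdot 2 = V - 80 = -80 + V$)
$\left(136 + l{\left(s{\left(5 \right)} \right)}\right)^{2} = \left(136 - 137\right)^{2} = \left(-1\right)^{2} = 1$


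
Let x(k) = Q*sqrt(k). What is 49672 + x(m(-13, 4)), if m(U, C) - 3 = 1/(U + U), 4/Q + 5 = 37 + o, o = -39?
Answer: 49672 - 2*sqrt(2002)/91 ≈ 49671.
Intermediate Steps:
Q = -4/7 (Q = 4/(-5 + (37 - 39)) = 4/(-5 - 2) = 4/(-7) = 4*(-1/7) = -4/7 ≈ -0.57143)
m(U, C) = 3 + 1/(2*U) (m(U, C) = 3 + 1/(U + U) = 3 + 1/(2*U))
x(k) = -4*sqrt(k)/7
49672 + x(m(-13, 4)) = 49672 - 4*sqrt(3 + (1/2)/(-13))/7 = 49672 - 4*sqrt(3 + (1/2)*(-1/13))/7 = 49672 - 4*sqrt(3 - 1/26)/7 = 49672 - 2*sqrt(2002)/91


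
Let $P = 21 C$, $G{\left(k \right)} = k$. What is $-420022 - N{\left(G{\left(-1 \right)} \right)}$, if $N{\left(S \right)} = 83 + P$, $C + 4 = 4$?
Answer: $-420105$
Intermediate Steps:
$C = 0$ ($C = -4 + 4 = 0$)
$P = 0$ ($P = 21 \cdot 0 = 0$)
$N{\left(S \right)} = 83$ ($N{\left(S \right)} = 83 + 0 = 83$)
$-420022 - N{\left(G{\left(-1 \right)} \right)} = -420022 - 83 = -420105$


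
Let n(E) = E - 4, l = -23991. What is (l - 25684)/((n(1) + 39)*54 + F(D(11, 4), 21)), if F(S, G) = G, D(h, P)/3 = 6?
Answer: -9935/393 ≈ -25.280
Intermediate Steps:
D(h, P) = 18 (D(h, P) = 3*6 = 18)
n(E) = -4 + E
(l - 25684)/((n(1) + 39)*54 + F(D(11, 4), 21)) = (-23991 - 25684)/(((-4 + 1) + 39)*54 + 21) = -49675/((-3 + 39)*54 + 21) = -49675/(36*54 + 21) = -49675/(1944 + 21) = -49675/1965 = -49675*1/1965 = -9935/393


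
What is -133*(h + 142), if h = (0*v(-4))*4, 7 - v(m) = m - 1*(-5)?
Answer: -18886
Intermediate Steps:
v(m) = 2 - m (v(m) = 7 - (m - 1*(-5)) = 7 - (m + 5) = 7 - (5 + m) = 7 + (-5 - m) = 2 - m)
h = 0 (h = (0*(2 - 1*(-4)))*4 = (0*(2 + 4))*4 = (0*6)*4 = 0*4 = 0)
-133*(h + 142) = -133*(0 + 142) = -133*142 = -18886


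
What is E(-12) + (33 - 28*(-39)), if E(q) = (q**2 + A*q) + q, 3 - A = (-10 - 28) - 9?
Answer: 657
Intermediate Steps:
A = 50 (A = 3 - ((-10 - 28) - 9) = 3 - (-38 - 9) = 3 - 1*(-47) = 3 + 47 = 50)
E(q) = q**2 + 51*q (E(q) = (q**2 + 50*q) + q = q**2 + 51*q)
E(-12) + (33 - 28*(-39)) = -12*(51 - 12) + (33 - 28*(-39)) = -12*39 + (33 + 1092) = -468 + 1125 = 657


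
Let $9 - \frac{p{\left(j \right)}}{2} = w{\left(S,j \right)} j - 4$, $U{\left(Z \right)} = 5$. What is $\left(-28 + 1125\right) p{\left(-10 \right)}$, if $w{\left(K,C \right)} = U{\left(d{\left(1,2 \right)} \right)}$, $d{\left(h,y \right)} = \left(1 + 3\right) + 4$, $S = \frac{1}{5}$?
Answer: $138222$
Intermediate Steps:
$S = \frac{1}{5} \approx 0.2$
$d{\left(h,y \right)} = 8$ ($d{\left(h,y \right)} = 4 + 4 = 8$)
$w{\left(K,C \right)} = 5$
$p{\left(j \right)} = 26 - 10 j$ ($p{\left(j \right)} = 18 - 2 \left(5 j - 4\right) = 18 - 2 \left(-4 + 5 j\right) = 18 - \left(-8 + 10 j\right) = 26 - 10 j$)
$\left(-28 + 1125\right) p{\left(-10 \right)} = \left(-28 + 1125\right) \left(26 - -100\right) = 1097 \left(26 + 100\right) = 1097 \cdot 126 = 138222$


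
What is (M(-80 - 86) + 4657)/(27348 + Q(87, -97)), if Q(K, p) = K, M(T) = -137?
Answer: 904/5487 ≈ 0.16475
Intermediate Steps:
(M(-80 - 86) + 4657)/(27348 + Q(87, -97)) = (-137 + 4657)/(27348 + 87) = 4520/27435 = 4520*(1/27435) = 904/5487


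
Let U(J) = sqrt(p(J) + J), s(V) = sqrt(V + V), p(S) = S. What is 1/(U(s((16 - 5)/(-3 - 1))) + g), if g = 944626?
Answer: 1/(944626 + 22**(1/4)*sqrt(I)) ≈ 1.0586e-6 - 0.e-12*I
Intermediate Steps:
s(V) = sqrt(2)*sqrt(V) (s(V) = sqrt(2*V) = sqrt(2)*sqrt(V))
U(J) = sqrt(2)*sqrt(J) (U(J) = sqrt(J + J) = sqrt(2*J) = sqrt(2)*sqrt(J))
1/(U(s((16 - 5)/(-3 - 1))) + g) = 1/(sqrt(2)*sqrt(sqrt(2)*sqrt((16 - 5)/(-3 - 1))) + 944626) = 1/(sqrt(2)*sqrt(sqrt(2)*sqrt(11/(-4))) + 944626) = 1/(sqrt(2)*sqrt(sqrt(2)*sqrt(11*(-1/4))) + 944626) = 1/(sqrt(2)*sqrt(sqrt(2)*sqrt(-11/4)) + 944626) = 1/(sqrt(2)*sqrt(sqrt(2)*(I*sqrt(11)/2)) + 944626) = 1/(sqrt(2)*sqrt(I*sqrt(22)/2) + 944626) = 1/(sqrt(2)*(2**(3/4)*11**(1/4)*sqrt(I)/2) + 944626) = 1/(22**(1/4)*sqrt(I) + 944626) = 1/(944626 + 22**(1/4)*sqrt(I))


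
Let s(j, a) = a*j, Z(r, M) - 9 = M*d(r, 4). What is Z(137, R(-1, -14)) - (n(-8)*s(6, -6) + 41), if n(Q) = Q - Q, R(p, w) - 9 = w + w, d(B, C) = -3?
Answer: 25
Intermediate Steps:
R(p, w) = 9 + 2*w (R(p, w) = 9 + (w + w) = 9 + 2*w)
n(Q) = 0
Z(r, M) = 9 - 3*M (Z(r, M) = 9 + M*(-3) = 9 - 3*M)
Z(137, R(-1, -14)) - (n(-8)*s(6, -6) + 41) = (9 - 3*(9 + 2*(-14))) - (0*(-6*6) + 41) = (9 - 3*(9 - 28)) - (0*(-36) + 41) = (9 - 3*(-19)) - (0 + 41) = (9 + 57) - 1*41 = 66 - 41 = 25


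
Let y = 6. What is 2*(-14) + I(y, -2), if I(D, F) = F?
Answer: -30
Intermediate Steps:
2*(-14) + I(y, -2) = 2*(-14) - 2 = -28 - 2 = -30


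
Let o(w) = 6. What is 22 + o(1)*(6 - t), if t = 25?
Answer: -92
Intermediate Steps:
22 + o(1)*(6 - t) = 22 + 6*(6 - 1*25) = 22 + 6*(6 - 25) = 22 + 6*(-19) = 22 - 114 = -92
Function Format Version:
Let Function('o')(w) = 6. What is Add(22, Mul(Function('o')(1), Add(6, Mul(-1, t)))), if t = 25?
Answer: -92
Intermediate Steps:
Add(22, Mul(Function('o')(1), Add(6, Mul(-1, t)))) = Add(22, Mul(6, Add(6, Mul(-1, 25)))) = Add(22, Mul(6, Add(6, -25))) = Add(22, Mul(6, -19)) = Add(22, -114) = -92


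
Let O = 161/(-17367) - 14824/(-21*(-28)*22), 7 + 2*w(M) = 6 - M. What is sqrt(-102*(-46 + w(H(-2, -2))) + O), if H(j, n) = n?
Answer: sqrt(169331763346581)/191037 ≈ 68.116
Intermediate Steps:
w(M) = -1/2 - M/2 (w(M) = -7/2 + (6 - M)/2 = -7/2 + (3 - M/2) = -1/2 - M/2)
O = -1544828/1337259 (O = 161*(-1/17367) - 14824/(588*22) = -23/2481 - 14824/12936 = -23/2481 - 14824*1/12936 = -23/2481 - 1853/1617 = -1544828/1337259 ≈ -1.1552)
sqrt(-102*(-46 + w(H(-2, -2))) + O) = sqrt(-102*(-46 + (-1/2 - 1/2*(-2))) - 1544828/1337259) = sqrt(-102*(-46 + (-1/2 + 1)) - 1544828/1337259) = sqrt(-102*(-46 + 1/2) - 1544828/1337259) = sqrt(-102*(-91/2) - 1544828/1337259) = sqrt(4641 - 1544828/1337259) = sqrt(6204674191/1337259) = sqrt(169331763346581)/191037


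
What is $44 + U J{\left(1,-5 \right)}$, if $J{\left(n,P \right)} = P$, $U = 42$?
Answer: $-166$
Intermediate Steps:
$44 + U J{\left(1,-5 \right)} = 44 + 42 \left(-5\right) = 44 - 210 = -166$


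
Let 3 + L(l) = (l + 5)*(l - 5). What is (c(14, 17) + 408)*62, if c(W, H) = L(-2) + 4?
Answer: 24056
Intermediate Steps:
L(l) = -3 + (-5 + l)*(5 + l) (L(l) = -3 + (l + 5)*(l - 5) = -3 + (5 + l)*(-5 + l) = -3 + (-5 + l)*(5 + l))
c(W, H) = -20 (c(W, H) = (-28 + (-2)²) + 4 = (-28 + 4) + 4 = -24 + 4 = -20)
(c(14, 17) + 408)*62 = (-20 + 408)*62 = 388*62 = 24056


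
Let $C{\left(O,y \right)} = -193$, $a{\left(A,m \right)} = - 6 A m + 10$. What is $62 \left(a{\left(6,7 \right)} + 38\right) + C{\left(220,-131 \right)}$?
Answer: $-12841$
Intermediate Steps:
$a{\left(A,m \right)} = 10 - 6 A m$ ($a{\left(A,m \right)} = - 6 A m + 10 = 10 - 6 A m$)
$62 \left(a{\left(6,7 \right)} + 38\right) + C{\left(220,-131 \right)} = 62 \left(\left(10 - 36 \cdot 7\right) + 38\right) - 193 = 62 \left(\left(10 - 252\right) + 38\right) - 193 = 62 \left(-242 + 38\right) - 193 = 62 \left(-204\right) - 193 = -12648 - 193 = -12841$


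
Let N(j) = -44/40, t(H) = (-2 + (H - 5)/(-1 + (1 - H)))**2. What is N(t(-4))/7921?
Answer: -11/79210 ≈ -0.00013887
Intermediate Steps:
t(H) = (-2 - (-5 + H)/H)**2 (t(H) = (-2 + (-5 + H)/((-H)))**2 = (-2 + (-5 + H)*(-1/H))**2 = (-2 - (-5 + H)/H)**2)
N(j) = -11/10 (N(j) = -44*1/40 = -11/10)
N(t(-4))/7921 = -11/10/7921 = -11/10*1/7921 = -11/79210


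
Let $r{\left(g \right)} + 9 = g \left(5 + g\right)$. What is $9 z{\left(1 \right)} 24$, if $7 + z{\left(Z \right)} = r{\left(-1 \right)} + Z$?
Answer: $-4104$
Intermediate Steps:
$r{\left(g \right)} = -9 + g \left(5 + g\right)$
$z{\left(Z \right)} = -20 + Z$ ($z{\left(Z \right)} = -7 + \left(\left(-9 + \left(-1\right)^{2} + 5 \left(-1\right)\right) + Z\right) = -7 + \left(\left(-9 + 1 - 5\right) + Z\right) = -7 + \left(-13 + Z\right) = -20 + Z$)
$9 z{\left(1 \right)} 24 = 9 \left(-20 + 1\right) 24 = 9 \left(-19\right) 24 = \left(-171\right) 24 = -4104$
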